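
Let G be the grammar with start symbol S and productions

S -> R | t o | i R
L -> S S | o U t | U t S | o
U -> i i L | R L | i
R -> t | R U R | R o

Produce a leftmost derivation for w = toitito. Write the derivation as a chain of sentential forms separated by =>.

S => R => Ro => RURo => RURURo => RoURURo => toURURo => toiRURo => toitURo => toitiRo => toitito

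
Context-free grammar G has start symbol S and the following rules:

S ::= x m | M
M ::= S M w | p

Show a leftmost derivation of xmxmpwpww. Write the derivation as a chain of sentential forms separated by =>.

S => M   [S ::= M]
M => SMw   [M ::= S M w]
SMw => xmMw   [S ::= x m]
xmMw => xmSMww   [M ::= S M w]
xmSMww => xmMMww   [S ::= M]
xmMMww => xmSMwMww   [M ::= S M w]
xmSMwMww => xmxmMwMww   [S ::= x m]
xmxmMwMww => xmxmpwMww   [M ::= p]
xmxmpwMww => xmxmpwpww   [M ::= p]

S => M => SMw => xmMw => xmSMww => xmMMww => xmSMwMww => xmxmMwMww => xmxmpwMww => xmxmpwpww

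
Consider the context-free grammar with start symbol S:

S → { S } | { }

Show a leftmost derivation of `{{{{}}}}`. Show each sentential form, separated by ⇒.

S ⇒ {S} ⇒ {{S}} ⇒ {{{S}}} ⇒ {{{{}}}}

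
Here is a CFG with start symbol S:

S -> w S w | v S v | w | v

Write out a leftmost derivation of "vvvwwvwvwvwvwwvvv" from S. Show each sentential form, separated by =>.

S => vSv => vvSvv => vvvSvvv => vvvwSwvvv => vvvwwSwwvvv => vvvwwvSvwwvvv => vvvwwvwSwvwwvvv => vvvwwvwvSvwvwwvvv => vvvwwvwvwvwvwwvvv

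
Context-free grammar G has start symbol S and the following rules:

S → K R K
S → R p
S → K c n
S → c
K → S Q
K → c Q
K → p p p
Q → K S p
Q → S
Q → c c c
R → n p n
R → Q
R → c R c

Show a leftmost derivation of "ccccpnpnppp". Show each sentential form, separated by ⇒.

S ⇒ KRK ⇒ cQRK ⇒ cKSpRK ⇒ ccQSpRK ⇒ ccSSpRK ⇒ cccSpRK ⇒ ccccpRK ⇒ ccccpnpnK ⇒ ccccpnpnppp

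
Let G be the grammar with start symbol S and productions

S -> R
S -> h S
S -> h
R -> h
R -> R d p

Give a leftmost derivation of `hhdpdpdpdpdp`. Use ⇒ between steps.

S⇒hS⇒hR⇒hRdp⇒hRdpdp⇒hRdpdpdp⇒hRdpdpdpdp⇒hRdpdpdpdpdp⇒hhdpdpdpdpdp

S ⇒ hS   [S -> h S]
hS ⇒ hR   [S -> R]
hR ⇒ hRdp   [R -> R d p]
hRdp ⇒ hRdpdp   [R -> R d p]
hRdpdp ⇒ hRdpdpdp   [R -> R d p]
hRdpdpdp ⇒ hRdpdpdpdp   [R -> R d p]
hRdpdpdpdp ⇒ hRdpdpdpdpdp   [R -> R d p]
hRdpdpdpdpdp ⇒ hhdpdpdpdpdp   [R -> h]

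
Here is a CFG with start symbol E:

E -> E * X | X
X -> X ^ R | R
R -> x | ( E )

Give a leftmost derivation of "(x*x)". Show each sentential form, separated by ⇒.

E ⇒ X ⇒ R ⇒ (E) ⇒ (E*X) ⇒ (X*X) ⇒ (R*X) ⇒ (x*X) ⇒ (x*R) ⇒ (x*x)

E ⇒ X   [E -> X]
X ⇒ R   [X -> R]
R ⇒ (E)   [R -> ( E )]
(E) ⇒ (E*X)   [E -> E * X]
(E*X) ⇒ (X*X)   [E -> X]
(X*X) ⇒ (R*X)   [X -> R]
(R*X) ⇒ (x*X)   [R -> x]
(x*X) ⇒ (x*R)   [X -> R]
(x*R) ⇒ (x*x)   [R -> x]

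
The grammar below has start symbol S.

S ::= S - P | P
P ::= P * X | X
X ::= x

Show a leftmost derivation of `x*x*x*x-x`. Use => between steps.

S => S-P => P-P => P*X-P => P*X*X-P => P*X*X*X-P => X*X*X*X-P => x*X*X*X-P => x*x*X*X-P => x*x*x*X-P => x*x*x*x-P => x*x*x*x-X => x*x*x*x-x

S => S-P   [S ::= S - P]
S-P => P-P   [S ::= P]
P-P => P*X-P   [P ::= P * X]
P*X-P => P*X*X-P   [P ::= P * X]
P*X*X-P => P*X*X*X-P   [P ::= P * X]
P*X*X*X-P => X*X*X*X-P   [P ::= X]
X*X*X*X-P => x*X*X*X-P   [X ::= x]
x*X*X*X-P => x*x*X*X-P   [X ::= x]
x*x*X*X-P => x*x*x*X-P   [X ::= x]
x*x*x*X-P => x*x*x*x-P   [X ::= x]
x*x*x*x-P => x*x*x*x-X   [P ::= X]
x*x*x*x-X => x*x*x*x-x   [X ::= x]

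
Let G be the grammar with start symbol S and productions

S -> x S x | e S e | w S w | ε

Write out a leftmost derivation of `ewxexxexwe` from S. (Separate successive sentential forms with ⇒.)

S ⇒ eSe   [S -> e S e]
eSe ⇒ ewSwe   [S -> w S w]
ewSwe ⇒ ewxSxwe   [S -> x S x]
ewxSxwe ⇒ ewxeSexwe   [S -> e S e]
ewxeSexwe ⇒ ewxexSxexwe   [S -> x S x]
ewxexSxexwe ⇒ ewxexxexwe   [S -> ε]

S⇒eSe⇒ewSwe⇒ewxSxwe⇒ewxeSexwe⇒ewxexSxexwe⇒ewxexxexwe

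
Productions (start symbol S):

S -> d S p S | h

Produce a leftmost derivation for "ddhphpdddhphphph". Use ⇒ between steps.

S ⇒ dSpS   [S -> d S p S]
dSpS ⇒ ddSpSpS   [S -> d S p S]
ddSpSpS ⇒ ddhpSpS   [S -> h]
ddhpSpS ⇒ ddhphpS   [S -> h]
ddhphpS ⇒ ddhphpdSpS   [S -> d S p S]
ddhphpdSpS ⇒ ddhphpddSpSpS   [S -> d S p S]
ddhphpddSpSpS ⇒ ddhphpdddSpSpSpS   [S -> d S p S]
ddhphpdddSpSpSpS ⇒ ddhphpdddhpSpSpS   [S -> h]
ddhphpdddhpSpSpS ⇒ ddhphpdddhphpSpS   [S -> h]
ddhphpdddhphpSpS ⇒ ddhphpdddhphphpS   [S -> h]
ddhphpdddhphphpS ⇒ ddhphpdddhphphph   [S -> h]

S ⇒ dSpS ⇒ ddSpSpS ⇒ ddhpSpS ⇒ ddhphpS ⇒ ddhphpdSpS ⇒ ddhphpddSpSpS ⇒ ddhphpdddSpSpSpS ⇒ ddhphpdddhpSpSpS ⇒ ddhphpdddhphpSpS ⇒ ddhphpdddhphphpS ⇒ ddhphpdddhphphph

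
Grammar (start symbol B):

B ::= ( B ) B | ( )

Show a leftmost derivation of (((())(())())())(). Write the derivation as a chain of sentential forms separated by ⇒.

B ⇒ (B)B ⇒ ((B)B)B ⇒ (((B)B)B)B ⇒ (((())B)B)B ⇒ (((())(B)B)B)B ⇒ (((())(())B)B)B ⇒ (((())(())())B)B ⇒ (((())(())())())B ⇒ (((())(())())())()

B ⇒ (B)B   [B ::= ( B ) B]
(B)B ⇒ ((B)B)B   [B ::= ( B ) B]
((B)B)B ⇒ (((B)B)B)B   [B ::= ( B ) B]
(((B)B)B)B ⇒ (((())B)B)B   [B ::= ( )]
(((())B)B)B ⇒ (((())(B)B)B)B   [B ::= ( B ) B]
(((())(B)B)B)B ⇒ (((())(())B)B)B   [B ::= ( )]
(((())(())B)B)B ⇒ (((())(())())B)B   [B ::= ( )]
(((())(())())B)B ⇒ (((())(())())())B   [B ::= ( )]
(((())(())())())B ⇒ (((())(())())())()   [B ::= ( )]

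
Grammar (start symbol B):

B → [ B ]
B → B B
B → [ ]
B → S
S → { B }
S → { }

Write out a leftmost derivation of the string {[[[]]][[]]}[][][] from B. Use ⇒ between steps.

B ⇒ BB ⇒ BBB ⇒ BBBB ⇒ SBBB ⇒ {B}BBB ⇒ {BB}BBB ⇒ {[B]B}BBB ⇒ {[[B]]B}BBB ⇒ {[[[]]]B}BBB ⇒ {[[[]]][B]}BBB ⇒ {[[[]]][[]]}BBB ⇒ {[[[]]][[]]}[]BB ⇒ {[[[]]][[]]}[][]B ⇒ {[[[]]][[]]}[][][]

B ⇒ BB   [B → B B]
BB ⇒ BBB   [B → B B]
BBB ⇒ BBBB   [B → B B]
BBBB ⇒ SBBB   [B → S]
SBBB ⇒ {B}BBB   [S → { B }]
{B}BBB ⇒ {BB}BBB   [B → B B]
{BB}BBB ⇒ {[B]B}BBB   [B → [ B ]]
{[B]B}BBB ⇒ {[[B]]B}BBB   [B → [ B ]]
{[[B]]B}BBB ⇒ {[[[]]]B}BBB   [B → [ ]]
{[[[]]]B}BBB ⇒ {[[[]]][B]}BBB   [B → [ B ]]
{[[[]]][B]}BBB ⇒ {[[[]]][[]]}BBB   [B → [ ]]
{[[[]]][[]]}BBB ⇒ {[[[]]][[]]}[]BB   [B → [ ]]
{[[[]]][[]]}[]BB ⇒ {[[[]]][[]]}[][]B   [B → [ ]]
{[[[]]][[]]}[][]B ⇒ {[[[]]][[]]}[][][]   [B → [ ]]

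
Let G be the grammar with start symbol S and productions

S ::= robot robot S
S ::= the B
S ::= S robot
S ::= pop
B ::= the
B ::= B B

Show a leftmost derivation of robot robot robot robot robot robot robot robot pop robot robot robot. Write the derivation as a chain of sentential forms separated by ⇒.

S ⇒ robot robot S ⇒ robot robot robot robot S ⇒ robot robot robot robot S robot ⇒ robot robot robot robot S robot robot ⇒ robot robot robot robot S robot robot robot ⇒ robot robot robot robot robot robot S robot robot robot ⇒ robot robot robot robot robot robot robot robot S robot robot robot ⇒ robot robot robot robot robot robot robot robot pop robot robot robot

S ⇒ robot robot S   [S ::= robot robot S]
robot robot S ⇒ robot robot robot robot S   [S ::= robot robot S]
robot robot robot robot S ⇒ robot robot robot robot S robot   [S ::= S robot]
robot robot robot robot S robot ⇒ robot robot robot robot S robot robot   [S ::= S robot]
robot robot robot robot S robot robot ⇒ robot robot robot robot S robot robot robot   [S ::= S robot]
robot robot robot robot S robot robot robot ⇒ robot robot robot robot robot robot S robot robot robot   [S ::= robot robot S]
robot robot robot robot robot robot S robot robot robot ⇒ robot robot robot robot robot robot robot robot S robot robot robot   [S ::= robot robot S]
robot robot robot robot robot robot robot robot S robot robot robot ⇒ robot robot robot robot robot robot robot robot pop robot robot robot   [S ::= pop]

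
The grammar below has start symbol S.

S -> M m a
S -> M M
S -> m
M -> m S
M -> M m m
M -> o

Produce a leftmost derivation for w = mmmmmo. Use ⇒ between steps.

S ⇒ MM   [S -> M M]
MM ⇒ mSM   [M -> m S]
mSM ⇒ mMMM   [S -> M M]
mMMM ⇒ mmSMM   [M -> m S]
mmSMM ⇒ mmmMM   [S -> m]
mmmMM ⇒ mmmmSM   [M -> m S]
mmmmSM ⇒ mmmmmM   [S -> m]
mmmmmM ⇒ mmmmmo   [M -> o]

S⇒MM⇒mSM⇒mMMM⇒mmSMM⇒mmmMM⇒mmmmSM⇒mmmmmM⇒mmmmmo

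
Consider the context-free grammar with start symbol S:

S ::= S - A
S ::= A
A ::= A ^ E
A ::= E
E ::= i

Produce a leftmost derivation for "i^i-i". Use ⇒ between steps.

S ⇒ S-A ⇒ A-A ⇒ A^E-A ⇒ E^E-A ⇒ i^E-A ⇒ i^i-A ⇒ i^i-E ⇒ i^i-i

S ⇒ S-A   [S ::= S - A]
S-A ⇒ A-A   [S ::= A]
A-A ⇒ A^E-A   [A ::= A ^ E]
A^E-A ⇒ E^E-A   [A ::= E]
E^E-A ⇒ i^E-A   [E ::= i]
i^E-A ⇒ i^i-A   [E ::= i]
i^i-A ⇒ i^i-E   [A ::= E]
i^i-E ⇒ i^i-i   [E ::= i]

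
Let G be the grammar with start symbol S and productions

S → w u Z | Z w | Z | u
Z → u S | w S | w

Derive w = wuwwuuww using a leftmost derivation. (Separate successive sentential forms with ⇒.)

S ⇒ wuZ   [S → w u Z]
wuZ ⇒ wuwS   [Z → w S]
wuwS ⇒ wuwwuZ   [S → w u Z]
wuwwuZ ⇒ wuwwuuS   [Z → u S]
wuwwuuS ⇒ wuwwuuZw   [S → Z w]
wuwwuuZw ⇒ wuwwuuww   [Z → w]

S⇒wuZ⇒wuwS⇒wuwwuZ⇒wuwwuuS⇒wuwwuuZw⇒wuwwuuww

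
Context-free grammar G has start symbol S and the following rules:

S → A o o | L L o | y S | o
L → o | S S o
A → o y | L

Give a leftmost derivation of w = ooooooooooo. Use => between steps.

S => Aoo   [S → A o o]
Aoo => Loo   [A → L]
Loo => SSooo   [L → S S o]
SSooo => LLoSooo   [S → L L o]
LLoSooo => oLoSooo   [L → o]
oLoSooo => oSSooSooo   [L → S S o]
oSSooSooo => ooSooSooo   [S → o]
ooSooSooo => ooAooooSooo   [S → A o o]
ooAooooSooo => ooLooooSooo   [A → L]
ooLooooSooo => oooooooSooo   [L → o]
oooooooSooo => ooooooooooo   [S → o]

S=>Aoo=>Loo=>SSooo=>LLoSooo=>oLoSooo=>oSSooSooo=>ooSooSooo=>ooAooooSooo=>ooLooooSooo=>oooooooSooo=>ooooooooooo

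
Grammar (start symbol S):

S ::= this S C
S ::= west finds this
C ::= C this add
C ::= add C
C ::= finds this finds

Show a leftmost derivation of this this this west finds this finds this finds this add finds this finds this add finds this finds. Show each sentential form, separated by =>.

S => this S C => this this S C C => this this this S C C C => this this this west finds this C C C => this this this west finds this C this add C C => this this this west finds this finds this finds this add C C => this this this west finds this finds this finds this add C this add C => this this this west finds this finds this finds this add finds this finds this add C => this this this west finds this finds this finds this add finds this finds this add finds this finds

S => this S C   [S ::= this S C]
this S C => this this S C C   [S ::= this S C]
this this S C C => this this this S C C C   [S ::= this S C]
this this this S C C C => this this this west finds this C C C   [S ::= west finds this]
this this this west finds this C C C => this this this west finds this C this add C C   [C ::= C this add]
this this this west finds this C this add C C => this this this west finds this finds this finds this add C C   [C ::= finds this finds]
this this this west finds this finds this finds this add C C => this this this west finds this finds this finds this add C this add C   [C ::= C this add]
this this this west finds this finds this finds this add C this add C => this this this west finds this finds this finds this add finds this finds this add C   [C ::= finds this finds]
this this this west finds this finds this finds this add finds this finds this add C => this this this west finds this finds this finds this add finds this finds this add finds this finds   [C ::= finds this finds]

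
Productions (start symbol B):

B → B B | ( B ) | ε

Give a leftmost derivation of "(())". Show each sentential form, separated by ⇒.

B ⇒ BB ⇒ (B)B ⇒ ((B))B ⇒ (())B ⇒ (())

B ⇒ BB   [B → B B]
BB ⇒ (B)B   [B → ( B )]
(B)B ⇒ ((B))B   [B → ( B )]
((B))B ⇒ (())B   [B → ε]
(())B ⇒ (())   [B → ε]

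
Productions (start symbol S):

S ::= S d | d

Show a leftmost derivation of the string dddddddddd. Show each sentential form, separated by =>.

S => Sd   [S ::= S d]
Sd => Sdd   [S ::= S d]
Sdd => Sddd   [S ::= S d]
Sddd => Sdddd   [S ::= S d]
Sdddd => Sddddd   [S ::= S d]
Sddddd => Sdddddd   [S ::= S d]
Sdddddd => Sddddddd   [S ::= S d]
Sddddddd => Sdddddddd   [S ::= S d]
Sdddddddd => Sddddddddd   [S ::= S d]
Sddddddddd => dddddddddd   [S ::= d]

S => Sd => Sdd => Sddd => Sdddd => Sddddd => Sdddddd => Sddddddd => Sdddddddd => Sddddddddd => dddddddddd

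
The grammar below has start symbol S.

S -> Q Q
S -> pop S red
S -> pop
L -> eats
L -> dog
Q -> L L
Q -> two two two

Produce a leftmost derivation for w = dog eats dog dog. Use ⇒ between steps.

S ⇒ Q Q ⇒ L L Q ⇒ dog L Q ⇒ dog eats Q ⇒ dog eats L L ⇒ dog eats dog L ⇒ dog eats dog dog

S ⇒ Q Q   [S -> Q Q]
Q Q ⇒ L L Q   [Q -> L L]
L L Q ⇒ dog L Q   [L -> dog]
dog L Q ⇒ dog eats Q   [L -> eats]
dog eats Q ⇒ dog eats L L   [Q -> L L]
dog eats L L ⇒ dog eats dog L   [L -> dog]
dog eats dog L ⇒ dog eats dog dog   [L -> dog]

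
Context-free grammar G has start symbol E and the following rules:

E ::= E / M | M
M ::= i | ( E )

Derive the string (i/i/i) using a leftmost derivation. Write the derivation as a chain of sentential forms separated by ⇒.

E ⇒ M ⇒ (E) ⇒ (E/M) ⇒ (E/M/M) ⇒ (M/M/M) ⇒ (i/M/M) ⇒ (i/i/M) ⇒ (i/i/i)

E ⇒ M   [E ::= M]
M ⇒ (E)   [M ::= ( E )]
(E) ⇒ (E/M)   [E ::= E / M]
(E/M) ⇒ (E/M/M)   [E ::= E / M]
(E/M/M) ⇒ (M/M/M)   [E ::= M]
(M/M/M) ⇒ (i/M/M)   [M ::= i]
(i/M/M) ⇒ (i/i/M)   [M ::= i]
(i/i/M) ⇒ (i/i/i)   [M ::= i]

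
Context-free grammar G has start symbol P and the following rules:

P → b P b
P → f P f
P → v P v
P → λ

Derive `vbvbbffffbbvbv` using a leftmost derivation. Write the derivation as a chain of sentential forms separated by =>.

P => vPv   [P → v P v]
vPv => vbPbv   [P → b P b]
vbPbv => vbvPvbv   [P → v P v]
vbvPvbv => vbvbPbvbv   [P → b P b]
vbvbPbvbv => vbvbbPbbvbv   [P → b P b]
vbvbbPbbvbv => vbvbbfPfbbvbv   [P → f P f]
vbvbbfPfbbvbv => vbvbbffPffbbvbv   [P → f P f]
vbvbbffPffbbvbv => vbvbbffffbbvbv   [P → λ]

P => vPv => vbPbv => vbvPvbv => vbvbPbvbv => vbvbbPbbvbv => vbvbbfPfbbvbv => vbvbbffPffbbvbv => vbvbbffffbbvbv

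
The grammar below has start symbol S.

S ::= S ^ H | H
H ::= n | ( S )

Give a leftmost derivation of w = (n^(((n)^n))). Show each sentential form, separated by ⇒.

S⇒H⇒(S)⇒(S^H)⇒(H^H)⇒(n^H)⇒(n^(S))⇒(n^(H))⇒(n^((S)))⇒(n^((S^H)))⇒(n^((H^H)))⇒(n^(((S)^H)))⇒(n^(((H)^H)))⇒(n^(((n)^H)))⇒(n^(((n)^n)))

S ⇒ H   [S ::= H]
H ⇒ (S)   [H ::= ( S )]
(S) ⇒ (S^H)   [S ::= S ^ H]
(S^H) ⇒ (H^H)   [S ::= H]
(H^H) ⇒ (n^H)   [H ::= n]
(n^H) ⇒ (n^(S))   [H ::= ( S )]
(n^(S)) ⇒ (n^(H))   [S ::= H]
(n^(H)) ⇒ (n^((S)))   [H ::= ( S )]
(n^((S))) ⇒ (n^((S^H)))   [S ::= S ^ H]
(n^((S^H))) ⇒ (n^((H^H)))   [S ::= H]
(n^((H^H))) ⇒ (n^(((S)^H)))   [H ::= ( S )]
(n^(((S)^H))) ⇒ (n^(((H)^H)))   [S ::= H]
(n^(((H)^H))) ⇒ (n^(((n)^H)))   [H ::= n]
(n^(((n)^H))) ⇒ (n^(((n)^n)))   [H ::= n]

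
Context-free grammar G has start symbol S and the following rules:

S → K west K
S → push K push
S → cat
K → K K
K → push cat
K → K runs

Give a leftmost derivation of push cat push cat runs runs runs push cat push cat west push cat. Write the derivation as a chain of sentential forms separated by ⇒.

S ⇒ K west K   [S → K west K]
K west K ⇒ K K west K   [K → K K]
K K west K ⇒ push cat K west K   [K → push cat]
push cat K west K ⇒ push cat K K west K   [K → K K]
push cat K K west K ⇒ push cat K K K west K   [K → K K]
push cat K K K west K ⇒ push cat K runs K K west K   [K → K runs]
push cat K runs K K west K ⇒ push cat K runs runs K K west K   [K → K runs]
push cat K runs runs K K west K ⇒ push cat K runs runs runs K K west K   [K → K runs]
push cat K runs runs runs K K west K ⇒ push cat push cat runs runs runs K K west K   [K → push cat]
push cat push cat runs runs runs K K west K ⇒ push cat push cat runs runs runs push cat K west K   [K → push cat]
push cat push cat runs runs runs push cat K west K ⇒ push cat push cat runs runs runs push cat push cat west K   [K → push cat]
push cat push cat runs runs runs push cat push cat west K ⇒ push cat push cat runs runs runs push cat push cat west push cat   [K → push cat]

S ⇒ K west K ⇒ K K west K ⇒ push cat K west K ⇒ push cat K K west K ⇒ push cat K K K west K ⇒ push cat K runs K K west K ⇒ push cat K runs runs K K west K ⇒ push cat K runs runs runs K K west K ⇒ push cat push cat runs runs runs K K west K ⇒ push cat push cat runs runs runs push cat K west K ⇒ push cat push cat runs runs runs push cat push cat west K ⇒ push cat push cat runs runs runs push cat push cat west push cat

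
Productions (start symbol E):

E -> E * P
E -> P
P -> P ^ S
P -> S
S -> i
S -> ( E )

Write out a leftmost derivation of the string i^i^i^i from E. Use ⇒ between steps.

E ⇒ P ⇒ P^S ⇒ P^S^S ⇒ P^S^S^S ⇒ S^S^S^S ⇒ i^S^S^S ⇒ i^i^S^S ⇒ i^i^i^S ⇒ i^i^i^i

E ⇒ P   [E -> P]
P ⇒ P^S   [P -> P ^ S]
P^S ⇒ P^S^S   [P -> P ^ S]
P^S^S ⇒ P^S^S^S   [P -> P ^ S]
P^S^S^S ⇒ S^S^S^S   [P -> S]
S^S^S^S ⇒ i^S^S^S   [S -> i]
i^S^S^S ⇒ i^i^S^S   [S -> i]
i^i^S^S ⇒ i^i^i^S   [S -> i]
i^i^i^S ⇒ i^i^i^i   [S -> i]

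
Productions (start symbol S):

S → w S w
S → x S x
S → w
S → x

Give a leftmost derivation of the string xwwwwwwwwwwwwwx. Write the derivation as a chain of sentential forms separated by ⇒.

S⇒xSx⇒xwSwx⇒xwwSwwx⇒xwwwSwwwx⇒xwwwwSwwwwx⇒xwwwwwSwwwwwx⇒xwwwwwwSwwwwwwx⇒xwwwwwwwwwwwwwx

S ⇒ xSx   [S → x S x]
xSx ⇒ xwSwx   [S → w S w]
xwSwx ⇒ xwwSwwx   [S → w S w]
xwwSwwx ⇒ xwwwSwwwx   [S → w S w]
xwwwSwwwx ⇒ xwwwwSwwwwx   [S → w S w]
xwwwwSwwwwx ⇒ xwwwwwSwwwwwx   [S → w S w]
xwwwwwSwwwwwx ⇒ xwwwwwwSwwwwwwx   [S → w S w]
xwwwwwwSwwwwwwx ⇒ xwwwwwwwwwwwwwx   [S → w]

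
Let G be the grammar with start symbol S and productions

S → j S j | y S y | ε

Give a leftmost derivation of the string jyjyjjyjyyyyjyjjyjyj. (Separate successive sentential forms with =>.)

S => jSj => jySyj => jyjSjyj => jyjySyjyj => jyjyjSjyjyj => jyjyjjSjjyjyj => jyjyjjySyjjyjyj => jyjyjjyjSjyjjyjyj => jyjyjjyjySyjyjjyjyj => jyjyjjyjyySyyjyjjyjyj => jyjyjjyjyyyyjyjjyjyj

S => jSj   [S → j S j]
jSj => jySyj   [S → y S y]
jySyj => jyjSjyj   [S → j S j]
jyjSjyj => jyjySyjyj   [S → y S y]
jyjySyjyj => jyjyjSjyjyj   [S → j S j]
jyjyjSjyjyj => jyjyjjSjjyjyj   [S → j S j]
jyjyjjSjjyjyj => jyjyjjySyjjyjyj   [S → y S y]
jyjyjjySyjjyjyj => jyjyjjyjSjyjjyjyj   [S → j S j]
jyjyjjyjSjyjjyjyj => jyjyjjyjySyjyjjyjyj   [S → y S y]
jyjyjjyjySyjyjjyjyj => jyjyjjyjyySyyjyjjyjyj   [S → y S y]
jyjyjjyjyySyyjyjjyjyj => jyjyjjyjyyyyjyjjyjyj   [S → ε]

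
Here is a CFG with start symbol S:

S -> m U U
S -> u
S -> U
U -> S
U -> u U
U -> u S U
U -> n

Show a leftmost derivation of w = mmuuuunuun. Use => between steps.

S => mUU   [S -> m U U]
mUU => mSU   [U -> S]
mSU => mmUUU   [S -> m U U]
mmUUU => mmuUUU   [U -> u U]
mmuUUU => mmuuUUU   [U -> u U]
mmuuUUU => mmuuuUUU   [U -> u U]
mmuuuUUU => mmuuuSUU   [U -> S]
mmuuuSUU => mmuuuuUU   [S -> u]
mmuuuuUU => mmuuuunU   [U -> n]
mmuuuunU => mmuuuunuSU   [U -> u S U]
mmuuuunuSU => mmuuuunuuU   [S -> u]
mmuuuunuuU => mmuuuunuun   [U -> n]

S=>mUU=>mSU=>mmUUU=>mmuUUU=>mmuuUUU=>mmuuuUUU=>mmuuuSUU=>mmuuuuUU=>mmuuuunU=>mmuuuunuSU=>mmuuuunuuU=>mmuuuunuun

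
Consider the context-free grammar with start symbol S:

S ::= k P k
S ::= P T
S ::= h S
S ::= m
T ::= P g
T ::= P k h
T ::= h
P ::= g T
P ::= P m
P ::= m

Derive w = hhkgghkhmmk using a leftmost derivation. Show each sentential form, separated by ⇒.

S ⇒ hS ⇒ hhS ⇒ hhkPk ⇒ hhkPmk ⇒ hhkPmmk ⇒ hhkgTmmk ⇒ hhkgPkhmmk ⇒ hhkggTkhmmk ⇒ hhkgghkhmmk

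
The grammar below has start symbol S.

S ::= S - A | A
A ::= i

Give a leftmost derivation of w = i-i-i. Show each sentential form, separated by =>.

S => S-A   [S ::= S - A]
S-A => S-A-A   [S ::= S - A]
S-A-A => A-A-A   [S ::= A]
A-A-A => i-A-A   [A ::= i]
i-A-A => i-i-A   [A ::= i]
i-i-A => i-i-i   [A ::= i]

S => S-A => S-A-A => A-A-A => i-A-A => i-i-A => i-i-i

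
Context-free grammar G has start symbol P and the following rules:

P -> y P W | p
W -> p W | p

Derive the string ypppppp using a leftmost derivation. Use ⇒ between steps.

P ⇒ yPW ⇒ ypW ⇒ yppW ⇒ ypppW ⇒ yppppW ⇒ ypppppW ⇒ ypppppp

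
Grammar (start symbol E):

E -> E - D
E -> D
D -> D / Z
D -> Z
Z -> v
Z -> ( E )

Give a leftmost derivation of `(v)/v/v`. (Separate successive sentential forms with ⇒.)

E ⇒ D ⇒ D/Z ⇒ D/Z/Z ⇒ Z/Z/Z ⇒ (E)/Z/Z ⇒ (D)/Z/Z ⇒ (Z)/Z/Z ⇒ (v)/Z/Z ⇒ (v)/v/Z ⇒ (v)/v/v

E ⇒ D   [E -> D]
D ⇒ D/Z   [D -> D / Z]
D/Z ⇒ D/Z/Z   [D -> D / Z]
D/Z/Z ⇒ Z/Z/Z   [D -> Z]
Z/Z/Z ⇒ (E)/Z/Z   [Z -> ( E )]
(E)/Z/Z ⇒ (D)/Z/Z   [E -> D]
(D)/Z/Z ⇒ (Z)/Z/Z   [D -> Z]
(Z)/Z/Z ⇒ (v)/Z/Z   [Z -> v]
(v)/Z/Z ⇒ (v)/v/Z   [Z -> v]
(v)/v/Z ⇒ (v)/v/v   [Z -> v]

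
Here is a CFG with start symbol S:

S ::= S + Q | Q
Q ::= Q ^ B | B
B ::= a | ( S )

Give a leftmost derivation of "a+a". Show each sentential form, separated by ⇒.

S ⇒ S+Q ⇒ Q+Q ⇒ B+Q ⇒ a+Q ⇒ a+B ⇒ a+a

S ⇒ S+Q   [S ::= S + Q]
S+Q ⇒ Q+Q   [S ::= Q]
Q+Q ⇒ B+Q   [Q ::= B]
B+Q ⇒ a+Q   [B ::= a]
a+Q ⇒ a+B   [Q ::= B]
a+B ⇒ a+a   [B ::= a]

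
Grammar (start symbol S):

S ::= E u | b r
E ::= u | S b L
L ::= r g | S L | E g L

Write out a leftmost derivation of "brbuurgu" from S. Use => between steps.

S => Eu => SbLu => brbLu => brbSLu => brbEuLu => brbuuLu => brbuurgu

S => Eu   [S ::= E u]
Eu => SbLu   [E ::= S b L]
SbLu => brbLu   [S ::= b r]
brbLu => brbSLu   [L ::= S L]
brbSLu => brbEuLu   [S ::= E u]
brbEuLu => brbuuLu   [E ::= u]
brbuuLu => brbuurgu   [L ::= r g]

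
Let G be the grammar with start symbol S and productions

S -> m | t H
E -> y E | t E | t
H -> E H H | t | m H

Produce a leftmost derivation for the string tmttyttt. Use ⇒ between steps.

S⇒tH⇒tmH⇒tmEHH⇒tmtEHH⇒tmttEHH⇒tmttyEHH⇒tmttytHH⇒tmttyttH⇒tmttyttt

S ⇒ tH   [S -> t H]
tH ⇒ tmH   [H -> m H]
tmH ⇒ tmEHH   [H -> E H H]
tmEHH ⇒ tmtEHH   [E -> t E]
tmtEHH ⇒ tmttEHH   [E -> t E]
tmttEHH ⇒ tmttyEHH   [E -> y E]
tmttyEHH ⇒ tmttytHH   [E -> t]
tmttytHH ⇒ tmttyttH   [H -> t]
tmttyttH ⇒ tmttyttt   [H -> t]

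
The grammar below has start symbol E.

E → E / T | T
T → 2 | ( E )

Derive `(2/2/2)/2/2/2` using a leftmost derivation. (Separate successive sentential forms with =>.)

E => E/T   [E → E / T]
E/T => E/T/T   [E → E / T]
E/T/T => E/T/T/T   [E → E / T]
E/T/T/T => T/T/T/T   [E → T]
T/T/T/T => (E)/T/T/T   [T → ( E )]
(E)/T/T/T => (E/T)/T/T/T   [E → E / T]
(E/T)/T/T/T => (E/T/T)/T/T/T   [E → E / T]
(E/T/T)/T/T/T => (T/T/T)/T/T/T   [E → T]
(T/T/T)/T/T/T => (2/T/T)/T/T/T   [T → 2]
(2/T/T)/T/T/T => (2/2/T)/T/T/T   [T → 2]
(2/2/T)/T/T/T => (2/2/2)/T/T/T   [T → 2]
(2/2/2)/T/T/T => (2/2/2)/2/T/T   [T → 2]
(2/2/2)/2/T/T => (2/2/2)/2/2/T   [T → 2]
(2/2/2)/2/2/T => (2/2/2)/2/2/2   [T → 2]

E=>E/T=>E/T/T=>E/T/T/T=>T/T/T/T=>(E)/T/T/T=>(E/T)/T/T/T=>(E/T/T)/T/T/T=>(T/T/T)/T/T/T=>(2/T/T)/T/T/T=>(2/2/T)/T/T/T=>(2/2/2)/T/T/T=>(2/2/2)/2/T/T=>(2/2/2)/2/2/T=>(2/2/2)/2/2/2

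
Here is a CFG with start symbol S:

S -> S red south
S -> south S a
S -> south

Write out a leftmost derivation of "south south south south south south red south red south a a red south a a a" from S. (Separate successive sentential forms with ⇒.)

S ⇒ south S a   [S -> south S a]
south S a ⇒ south south S a a   [S -> south S a]
south south S a a ⇒ south south south S a a a   [S -> south S a]
south south south S a a a ⇒ south south south S red south a a a   [S -> S red south]
south south south S red south a a a ⇒ south south south south S a red south a a a   [S -> south S a]
south south south south S a red south a a a ⇒ south south south south south S a a red south a a a   [S -> south S a]
south south south south south S a a red south a a a ⇒ south south south south south S red south a a red south a a a   [S -> S red south]
south south south south south S red south a a red south a a a ⇒ south south south south south S red south red south a a red south a a a   [S -> S red south]
south south south south south S red south red south a a red south a a a ⇒ south south south south south south red south red south a a red south a a a   [S -> south]

S ⇒ south S a ⇒ south south S a a ⇒ south south south S a a a ⇒ south south south S red south a a a ⇒ south south south south S a red south a a a ⇒ south south south south south S a a red south a a a ⇒ south south south south south S red south a a red south a a a ⇒ south south south south south S red south red south a a red south a a a ⇒ south south south south south south red south red south a a red south a a a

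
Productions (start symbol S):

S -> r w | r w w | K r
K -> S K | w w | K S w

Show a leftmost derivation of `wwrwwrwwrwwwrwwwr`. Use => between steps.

S => Kr   [S -> K r]
Kr => KSwr   [K -> K S w]
KSwr => KSwSwr   [K -> K S w]
KSwSwr => SKSwSwr   [K -> S K]
SKSwSwr => KrKSwSwr   [S -> K r]
KrKSwSwr => SKrKSwSwr   [K -> S K]
SKrKSwSwr => KrKrKSwSwr   [S -> K r]
KrKrKSwSwr => wwrKrKSwSwr   [K -> w w]
wwrKrKSwSwr => wwrwwrKSwSwr   [K -> w w]
wwrwwrKSwSwr => wwrwwrwwSwSwr   [K -> w w]
wwrwwrwwSwSwr => wwrwwrwwrwwwSwr   [S -> r w w]
wwrwwrwwrwwwSwr => wwrwwrwwrwwwrwwwr   [S -> r w w]

S => Kr => KSwr => KSwSwr => SKSwSwr => KrKSwSwr => SKrKSwSwr => KrKrKSwSwr => wwrKrKSwSwr => wwrwwrKSwSwr => wwrwwrwwSwSwr => wwrwwrwwrwwwSwr => wwrwwrwwrwwwrwwwr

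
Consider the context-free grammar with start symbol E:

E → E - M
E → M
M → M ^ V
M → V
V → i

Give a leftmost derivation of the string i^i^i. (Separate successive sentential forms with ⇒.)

E ⇒ M ⇒ M^V ⇒ M^V^V ⇒ V^V^V ⇒ i^V^V ⇒ i^i^V ⇒ i^i^i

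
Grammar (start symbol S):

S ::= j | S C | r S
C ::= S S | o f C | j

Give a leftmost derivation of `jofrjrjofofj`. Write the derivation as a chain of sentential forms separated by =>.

S => SC => jC => jofC => jofSS => jofrSS => jofrjS => jofrjrS => jofrjrSC => jofrjrjC => jofrjrjofC => jofrjrjofofC => jofrjrjofofj

S => SC   [S ::= S C]
SC => jC   [S ::= j]
jC => jofC   [C ::= o f C]
jofC => jofSS   [C ::= S S]
jofSS => jofrSS   [S ::= r S]
jofrSS => jofrjS   [S ::= j]
jofrjS => jofrjrS   [S ::= r S]
jofrjrS => jofrjrSC   [S ::= S C]
jofrjrSC => jofrjrjC   [S ::= j]
jofrjrjC => jofrjrjofC   [C ::= o f C]
jofrjrjofC => jofrjrjofofC   [C ::= o f C]
jofrjrjofofC => jofrjrjofofj   [C ::= j]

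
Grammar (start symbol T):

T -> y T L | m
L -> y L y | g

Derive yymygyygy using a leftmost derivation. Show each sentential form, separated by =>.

T => yTL   [T -> y T L]
yTL => yyTLL   [T -> y T L]
yyTLL => yymLL   [T -> m]
yymLL => yymyLyL   [L -> y L y]
yymyLyL => yymygyL   [L -> g]
yymygyL => yymygyyLy   [L -> y L y]
yymygyyLy => yymygyygy   [L -> g]

T=>yTL=>yyTLL=>yymLL=>yymyLyL=>yymygyL=>yymygyyLy=>yymygyygy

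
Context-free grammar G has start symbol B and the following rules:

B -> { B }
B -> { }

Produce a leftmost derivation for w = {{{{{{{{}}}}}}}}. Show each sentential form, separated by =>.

B => {B}   [B -> { B }]
{B} => {{B}}   [B -> { B }]
{{B}} => {{{B}}}   [B -> { B }]
{{{B}}} => {{{{B}}}}   [B -> { B }]
{{{{B}}}} => {{{{{B}}}}}   [B -> { B }]
{{{{{B}}}}} => {{{{{{B}}}}}}   [B -> { B }]
{{{{{{B}}}}}} => {{{{{{{B}}}}}}}   [B -> { B }]
{{{{{{{B}}}}}}} => {{{{{{{{}}}}}}}}   [B -> { }]

B => {B} => {{B}} => {{{B}}} => {{{{B}}}} => {{{{{B}}}}} => {{{{{{B}}}}}} => {{{{{{{B}}}}}}} => {{{{{{{{}}}}}}}}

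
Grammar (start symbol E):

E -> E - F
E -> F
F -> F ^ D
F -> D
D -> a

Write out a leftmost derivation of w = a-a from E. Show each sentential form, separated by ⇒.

E ⇒ E-F   [E -> E - F]
E-F ⇒ F-F   [E -> F]
F-F ⇒ D-F   [F -> D]
D-F ⇒ a-F   [D -> a]
a-F ⇒ a-D   [F -> D]
a-D ⇒ a-a   [D -> a]

E⇒E-F⇒F-F⇒D-F⇒a-F⇒a-D⇒a-a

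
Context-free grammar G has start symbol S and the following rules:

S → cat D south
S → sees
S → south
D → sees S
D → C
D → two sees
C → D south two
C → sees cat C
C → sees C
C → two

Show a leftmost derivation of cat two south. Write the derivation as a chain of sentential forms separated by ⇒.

S ⇒ cat D south ⇒ cat C south ⇒ cat two south

S ⇒ cat D south   [S → cat D south]
cat D south ⇒ cat C south   [D → C]
cat C south ⇒ cat two south   [C → two]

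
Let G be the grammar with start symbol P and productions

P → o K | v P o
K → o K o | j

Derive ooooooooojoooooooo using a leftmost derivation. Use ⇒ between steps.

P⇒oK⇒ooKo⇒oooKoo⇒ooooKooo⇒oooooKoooo⇒ooooooKooooo⇒oooooooKoooooo⇒ooooooooKooooooo⇒oooooooooKoooooooo⇒ooooooooojoooooooo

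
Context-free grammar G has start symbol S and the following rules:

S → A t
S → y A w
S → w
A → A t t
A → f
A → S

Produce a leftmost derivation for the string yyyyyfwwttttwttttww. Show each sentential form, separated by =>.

S => yAw => ySw => yyAww => yyAttww => yyAttttww => yySttttww => yyyAwttttww => yyyAttwttttww => yyyAttttwttttww => yyySttttwttttww => yyyyAwttttwttttww => yyyySwttttwttttww => yyyyyAwwttttwttttww => yyyyyfwwttttwttttww

S => yAw   [S → y A w]
yAw => ySw   [A → S]
ySw => yyAww   [S → y A w]
yyAww => yyAttww   [A → A t t]
yyAttww => yyAttttww   [A → A t t]
yyAttttww => yySttttww   [A → S]
yySttttww => yyyAwttttww   [S → y A w]
yyyAwttttww => yyyAttwttttww   [A → A t t]
yyyAttwttttww => yyyAttttwttttww   [A → A t t]
yyyAttttwttttww => yyySttttwttttww   [A → S]
yyySttttwttttww => yyyyAwttttwttttww   [S → y A w]
yyyyAwttttwttttww => yyyySwttttwttttww   [A → S]
yyyySwttttwttttww => yyyyyAwwttttwttttww   [S → y A w]
yyyyyAwwttttwttttww => yyyyyfwwttttwttttww   [A → f]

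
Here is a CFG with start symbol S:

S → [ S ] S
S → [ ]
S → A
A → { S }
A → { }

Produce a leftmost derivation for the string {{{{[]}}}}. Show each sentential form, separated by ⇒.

S⇒A⇒{S}⇒{A}⇒{{S}}⇒{{A}}⇒{{{S}}}⇒{{{A}}}⇒{{{{S}}}}⇒{{{{[]}}}}

S ⇒ A   [S → A]
A ⇒ {S}   [A → { S }]
{S} ⇒ {A}   [S → A]
{A} ⇒ {{S}}   [A → { S }]
{{S}} ⇒ {{A}}   [S → A]
{{A}} ⇒ {{{S}}}   [A → { S }]
{{{S}}} ⇒ {{{A}}}   [S → A]
{{{A}}} ⇒ {{{{S}}}}   [A → { S }]
{{{{S}}}} ⇒ {{{{[]}}}}   [S → [ ]]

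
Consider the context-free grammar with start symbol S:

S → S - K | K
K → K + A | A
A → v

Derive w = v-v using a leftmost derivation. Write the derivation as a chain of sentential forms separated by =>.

S => S-K   [S → S - K]
S-K => K-K   [S → K]
K-K => A-K   [K → A]
A-K => v-K   [A → v]
v-K => v-A   [K → A]
v-A => v-v   [A → v]

S => S-K => K-K => A-K => v-K => v-A => v-v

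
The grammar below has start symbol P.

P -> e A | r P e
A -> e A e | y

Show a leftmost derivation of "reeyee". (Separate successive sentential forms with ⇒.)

P ⇒ rPe ⇒ reAe ⇒ reeAee ⇒ reeyee

P ⇒ rPe   [P -> r P e]
rPe ⇒ reAe   [P -> e A]
reAe ⇒ reeAee   [A -> e A e]
reeAee ⇒ reeyee   [A -> y]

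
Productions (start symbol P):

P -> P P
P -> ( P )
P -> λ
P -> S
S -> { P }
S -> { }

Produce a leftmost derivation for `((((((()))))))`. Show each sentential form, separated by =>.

P => (P) => ((P)) => (((P))) => ((((P)))) => ((((PP)))) => (((((P)P)))) => ((((((P))P)))) => (((((((P)))P)))) => ((((((()))P)))) => ((((((()))))))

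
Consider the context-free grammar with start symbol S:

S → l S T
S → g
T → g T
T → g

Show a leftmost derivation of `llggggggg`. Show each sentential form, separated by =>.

S => lST => llSTT => llgTT => llggTT => llgggTT => llggggTT => llgggggT => llggggggT => llggggggg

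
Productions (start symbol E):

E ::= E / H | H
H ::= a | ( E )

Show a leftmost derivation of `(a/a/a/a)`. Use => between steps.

E => H => (E) => (E/H) => (E/H/H) => (E/H/H/H) => (H/H/H/H) => (a/H/H/H) => (a/a/H/H) => (a/a/a/H) => (a/a/a/a)

E => H   [E ::= H]
H => (E)   [H ::= ( E )]
(E) => (E/H)   [E ::= E / H]
(E/H) => (E/H/H)   [E ::= E / H]
(E/H/H) => (E/H/H/H)   [E ::= E / H]
(E/H/H/H) => (H/H/H/H)   [E ::= H]
(H/H/H/H) => (a/H/H/H)   [H ::= a]
(a/H/H/H) => (a/a/H/H)   [H ::= a]
(a/a/H/H) => (a/a/a/H)   [H ::= a]
(a/a/a/H) => (a/a/a/a)   [H ::= a]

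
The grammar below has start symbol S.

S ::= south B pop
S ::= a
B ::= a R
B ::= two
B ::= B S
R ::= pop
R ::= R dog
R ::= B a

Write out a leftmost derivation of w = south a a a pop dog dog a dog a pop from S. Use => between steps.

S => south B pop   [S ::= south B pop]
south B pop => south a R pop   [B ::= a R]
south a R pop => south a B a pop   [R ::= B a]
south a B a pop => south a a R a pop   [B ::= a R]
south a a R a pop => south a a R dog a pop   [R ::= R dog]
south a a R dog a pop => south a a B a dog a pop   [R ::= B a]
south a a B a dog a pop => south a a a R a dog a pop   [B ::= a R]
south a a a R a dog a pop => south a a a R dog a dog a pop   [R ::= R dog]
south a a a R dog a dog a pop => south a a a R dog dog a dog a pop   [R ::= R dog]
south a a a R dog dog a dog a pop => south a a a pop dog dog a dog a pop   [R ::= pop]

S => south B pop => south a R pop => south a B a pop => south a a R a pop => south a a R dog a pop => south a a B a dog a pop => south a a a R a dog a pop => south a a a R dog a dog a pop => south a a a R dog dog a dog a pop => south a a a pop dog dog a dog a pop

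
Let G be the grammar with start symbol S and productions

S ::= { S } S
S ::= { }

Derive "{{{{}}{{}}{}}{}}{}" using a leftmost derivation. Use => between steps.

S => {S}S => {{S}S}S => {{{S}S}S}S => {{{{}}S}S}S => {{{{}}{S}S}S}S => {{{{}}{{}}S}S}S => {{{{}}{{}}{}}S}S => {{{{}}{{}}{}}{}}S => {{{{}}{{}}{}}{}}{}

S => {S}S   [S ::= { S } S]
{S}S => {{S}S}S   [S ::= { S } S]
{{S}S}S => {{{S}S}S}S   [S ::= { S } S]
{{{S}S}S}S => {{{{}}S}S}S   [S ::= { }]
{{{{}}S}S}S => {{{{}}{S}S}S}S   [S ::= { S } S]
{{{{}}{S}S}S}S => {{{{}}{{}}S}S}S   [S ::= { }]
{{{{}}{{}}S}S}S => {{{{}}{{}}{}}S}S   [S ::= { }]
{{{{}}{{}}{}}S}S => {{{{}}{{}}{}}{}}S   [S ::= { }]
{{{{}}{{}}{}}{}}S => {{{{}}{{}}{}}{}}{}   [S ::= { }]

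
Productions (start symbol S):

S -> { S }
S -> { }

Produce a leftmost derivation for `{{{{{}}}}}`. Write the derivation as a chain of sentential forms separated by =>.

S => {S} => {{S}} => {{{S}}} => {{{{S}}}} => {{{{{}}}}}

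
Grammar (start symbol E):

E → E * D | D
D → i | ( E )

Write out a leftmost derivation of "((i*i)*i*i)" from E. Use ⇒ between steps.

E ⇒ D ⇒ (E) ⇒ (E*D) ⇒ (E*D*D) ⇒ (D*D*D) ⇒ ((E)*D*D) ⇒ ((E*D)*D*D) ⇒ ((D*D)*D*D) ⇒ ((i*D)*D*D) ⇒ ((i*i)*D*D) ⇒ ((i*i)*i*D) ⇒ ((i*i)*i*i)

E ⇒ D   [E → D]
D ⇒ (E)   [D → ( E )]
(E) ⇒ (E*D)   [E → E * D]
(E*D) ⇒ (E*D*D)   [E → E * D]
(E*D*D) ⇒ (D*D*D)   [E → D]
(D*D*D) ⇒ ((E)*D*D)   [D → ( E )]
((E)*D*D) ⇒ ((E*D)*D*D)   [E → E * D]
((E*D)*D*D) ⇒ ((D*D)*D*D)   [E → D]
((D*D)*D*D) ⇒ ((i*D)*D*D)   [D → i]
((i*D)*D*D) ⇒ ((i*i)*D*D)   [D → i]
((i*i)*D*D) ⇒ ((i*i)*i*D)   [D → i]
((i*i)*i*D) ⇒ ((i*i)*i*i)   [D → i]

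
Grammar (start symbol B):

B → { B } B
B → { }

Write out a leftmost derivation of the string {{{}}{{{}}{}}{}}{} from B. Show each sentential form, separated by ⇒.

B ⇒ {B}B   [B → { B } B]
{B}B ⇒ {{B}B}B   [B → { B } B]
{{B}B}B ⇒ {{{}}B}B   [B → { }]
{{{}}B}B ⇒ {{{}}{B}B}B   [B → { B } B]
{{{}}{B}B}B ⇒ {{{}}{{B}B}B}B   [B → { B } B]
{{{}}{{B}B}B}B ⇒ {{{}}{{{}}B}B}B   [B → { }]
{{{}}{{{}}B}B}B ⇒ {{{}}{{{}}{}}B}B   [B → { }]
{{{}}{{{}}{}}B}B ⇒ {{{}}{{{}}{}}{}}B   [B → { }]
{{{}}{{{}}{}}{}}B ⇒ {{{}}{{{}}{}}{}}{}   [B → { }]

B ⇒ {B}B ⇒ {{B}B}B ⇒ {{{}}B}B ⇒ {{{}}{B}B}B ⇒ {{{}}{{B}B}B}B ⇒ {{{}}{{{}}B}B}B ⇒ {{{}}{{{}}{}}B}B ⇒ {{{}}{{{}}{}}{}}B ⇒ {{{}}{{{}}{}}{}}{}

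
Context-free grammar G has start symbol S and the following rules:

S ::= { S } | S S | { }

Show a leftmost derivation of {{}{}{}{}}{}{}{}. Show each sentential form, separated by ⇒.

S ⇒ SS   [S ::= S S]
SS ⇒ SSS   [S ::= S S]
SSS ⇒ SSSS   [S ::= S S]
SSSS ⇒ {S}SSS   [S ::= { S }]
{S}SSS ⇒ {SS}SSS   [S ::= S S]
{SS}SSS ⇒ {{}S}SSS   [S ::= { }]
{{}S}SSS ⇒ {{}SS}SSS   [S ::= S S]
{{}SS}SSS ⇒ {{}SSS}SSS   [S ::= S S]
{{}SSS}SSS ⇒ {{}{}SS}SSS   [S ::= { }]
{{}{}SS}SSS ⇒ {{}{}{}S}SSS   [S ::= { }]
{{}{}{}S}SSS ⇒ {{}{}{}{}}SSS   [S ::= { }]
{{}{}{}{}}SSS ⇒ {{}{}{}{}}{}SS   [S ::= { }]
{{}{}{}{}}{}SS ⇒ {{}{}{}{}}{}{}S   [S ::= { }]
{{}{}{}{}}{}{}S ⇒ {{}{}{}{}}{}{}{}   [S ::= { }]

S ⇒ SS ⇒ SSS ⇒ SSSS ⇒ {S}SSS ⇒ {SS}SSS ⇒ {{}S}SSS ⇒ {{}SS}SSS ⇒ {{}SSS}SSS ⇒ {{}{}SS}SSS ⇒ {{}{}{}S}SSS ⇒ {{}{}{}{}}SSS ⇒ {{}{}{}{}}{}SS ⇒ {{}{}{}{}}{}{}S ⇒ {{}{}{}{}}{}{}{}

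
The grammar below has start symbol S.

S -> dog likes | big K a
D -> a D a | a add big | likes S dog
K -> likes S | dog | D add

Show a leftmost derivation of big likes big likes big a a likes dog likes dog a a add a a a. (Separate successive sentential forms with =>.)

S => big K a   [S -> big K a]
big K a => big likes S a   [K -> likes S]
big likes S a => big likes big K a a   [S -> big K a]
big likes big K a a => big likes big likes S a a   [K -> likes S]
big likes big likes S a a => big likes big likes big K a a a   [S -> big K a]
big likes big likes big K a a a => big likes big likes big D add a a a   [K -> D add]
big likes big likes big D add a a a => big likes big likes big a D a add a a a   [D -> a D a]
big likes big likes big a D a add a a a => big likes big likes big a a D a a add a a a   [D -> a D a]
big likes big likes big a a D a a add a a a => big likes big likes big a a likes S dog a a add a a a   [D -> likes S dog]
big likes big likes big a a likes S dog a a add a a a => big likes big likes big a a likes dog likes dog a a add a a a   [S -> dog likes]

S => big K a => big likes S a => big likes big K a a => big likes big likes S a a => big likes big likes big K a a a => big likes big likes big D add a a a => big likes big likes big a D a add a a a => big likes big likes big a a D a a add a a a => big likes big likes big a a likes S dog a a add a a a => big likes big likes big a a likes dog likes dog a a add a a a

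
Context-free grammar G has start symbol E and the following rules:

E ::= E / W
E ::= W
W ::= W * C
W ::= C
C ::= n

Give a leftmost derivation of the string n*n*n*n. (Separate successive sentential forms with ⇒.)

E⇒W⇒W*C⇒W*C*C⇒W*C*C*C⇒C*C*C*C⇒n*C*C*C⇒n*n*C*C⇒n*n*n*C⇒n*n*n*n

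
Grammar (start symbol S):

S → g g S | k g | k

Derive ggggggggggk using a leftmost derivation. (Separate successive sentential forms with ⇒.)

S ⇒ ggS ⇒ ggggS ⇒ ggggggS ⇒ ggggggggS ⇒ ggggggggggS ⇒ ggggggggggk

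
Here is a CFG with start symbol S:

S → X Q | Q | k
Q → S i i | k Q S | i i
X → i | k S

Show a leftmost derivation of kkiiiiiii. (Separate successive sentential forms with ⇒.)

S ⇒ XQ   [S → X Q]
XQ ⇒ kSQ   [X → k S]
kSQ ⇒ kXQQ   [S → X Q]
kXQQ ⇒ kkSQQ   [X → k S]
kkSQQ ⇒ kkXQQQ   [S → X Q]
kkXQQQ ⇒ kkiQQQ   [X → i]
kkiQQQ ⇒ kkiiiQQ   [Q → i i]
kkiiiQQ ⇒ kkiiiiiQ   [Q → i i]
kkiiiiiQ ⇒ kkiiiiiii   [Q → i i]

S⇒XQ⇒kSQ⇒kXQQ⇒kkSQQ⇒kkXQQQ⇒kkiQQQ⇒kkiiiQQ⇒kkiiiiiQ⇒kkiiiiiii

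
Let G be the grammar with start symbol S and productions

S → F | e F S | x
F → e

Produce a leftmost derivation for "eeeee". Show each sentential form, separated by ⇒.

S ⇒ eFS   [S → e F S]
eFS ⇒ eeS   [F → e]
eeS ⇒ eeeFS   [S → e F S]
eeeFS ⇒ eeeeS   [F → e]
eeeeS ⇒ eeeeF   [S → F]
eeeeF ⇒ eeeee   [F → e]

S ⇒ eFS ⇒ eeS ⇒ eeeFS ⇒ eeeeS ⇒ eeeeF ⇒ eeeee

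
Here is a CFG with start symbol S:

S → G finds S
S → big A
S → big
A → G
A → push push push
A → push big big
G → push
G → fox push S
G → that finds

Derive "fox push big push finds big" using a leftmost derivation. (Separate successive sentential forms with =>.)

S => G finds S => fox push S finds S => fox push big A finds S => fox push big G finds S => fox push big push finds S => fox push big push finds big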